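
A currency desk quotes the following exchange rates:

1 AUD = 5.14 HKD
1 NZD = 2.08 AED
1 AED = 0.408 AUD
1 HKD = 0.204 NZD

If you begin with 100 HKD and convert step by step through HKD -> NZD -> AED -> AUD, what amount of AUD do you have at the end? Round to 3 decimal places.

100 HKD × 0.204 = 20.4 NZD
20.4 NZD × 2.08 = 42.432 AED
42.432 AED × 0.408 = 17.312256 AUD

17.312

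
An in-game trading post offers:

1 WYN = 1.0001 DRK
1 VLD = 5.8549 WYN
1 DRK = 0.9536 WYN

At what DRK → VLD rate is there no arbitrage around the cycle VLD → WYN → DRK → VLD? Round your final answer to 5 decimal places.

0.17078

Known legs of the cycle: 5.8549 × 1.0001 = 5.85548549
For no arbitrage the full-cycle product must be 1, so the missing rate is 1 / 5.85548549 ≈ 0.1707800.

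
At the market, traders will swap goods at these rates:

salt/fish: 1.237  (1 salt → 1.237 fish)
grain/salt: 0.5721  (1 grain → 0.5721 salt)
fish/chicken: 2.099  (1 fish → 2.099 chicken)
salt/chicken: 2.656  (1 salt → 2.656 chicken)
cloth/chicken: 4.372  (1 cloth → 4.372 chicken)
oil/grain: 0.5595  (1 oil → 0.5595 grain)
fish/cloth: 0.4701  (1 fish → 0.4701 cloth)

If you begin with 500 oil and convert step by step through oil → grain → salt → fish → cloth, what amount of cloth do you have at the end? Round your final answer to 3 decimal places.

93.068

500 oil × 0.5595 = 279.75 grain
279.75 grain × 0.5721 = 160.044975 salt
160.044975 salt × 1.237 = 197.975634075 fish
197.975634075 fish × 0.4701 = 93.0683455786575 cloth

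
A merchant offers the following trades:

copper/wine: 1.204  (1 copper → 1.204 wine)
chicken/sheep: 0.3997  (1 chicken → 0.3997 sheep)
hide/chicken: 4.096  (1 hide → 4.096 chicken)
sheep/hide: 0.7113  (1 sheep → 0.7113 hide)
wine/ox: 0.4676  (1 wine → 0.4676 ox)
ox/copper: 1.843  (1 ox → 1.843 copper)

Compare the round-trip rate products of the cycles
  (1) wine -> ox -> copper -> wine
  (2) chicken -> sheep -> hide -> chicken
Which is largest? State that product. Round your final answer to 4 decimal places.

(1) 0.4676 × 1.843 × 1.204 = 1.03759
(2) 0.3997 × 0.7113 × 4.096 = 1.16452
Highest is cycle (2) at 1.1645 (>1, arbitrage).

1.1645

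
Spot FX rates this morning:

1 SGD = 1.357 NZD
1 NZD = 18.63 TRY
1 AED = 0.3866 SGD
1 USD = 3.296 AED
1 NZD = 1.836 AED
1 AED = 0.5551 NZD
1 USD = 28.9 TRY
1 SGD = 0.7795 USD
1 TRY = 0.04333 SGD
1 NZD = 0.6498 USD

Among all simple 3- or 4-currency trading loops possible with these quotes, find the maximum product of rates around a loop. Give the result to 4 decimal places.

1.1889

AED→NZD→USD→AED: 0.5551 × 0.6498 × 3.296 = 1.18888
AED→SGD→NZD→USD→AED: 0.3866 × 1.357 × 0.6498 × 3.296 = 1.12359
TRY→SGD→NZD→USD→TRY: 0.04333 × 1.357 × 0.6498 × 28.9 = 1.10420
TRY→SGD→NZD→TRY: 0.04333 × 1.357 × 18.63 = 1.09542
AED→SGD→USD→AED: 0.3866 × 0.7795 × 3.296 = 0.99327
TRY→SGD→USD→TRY: 0.04333 × 0.7795 × 28.9 = 0.97612
AED→SGD→NZD→AED: 0.3866 × 1.357 × 1.836 = 0.96320
Maximum is AED→NZD→USD→AED at 1.1889; arbitrage exists.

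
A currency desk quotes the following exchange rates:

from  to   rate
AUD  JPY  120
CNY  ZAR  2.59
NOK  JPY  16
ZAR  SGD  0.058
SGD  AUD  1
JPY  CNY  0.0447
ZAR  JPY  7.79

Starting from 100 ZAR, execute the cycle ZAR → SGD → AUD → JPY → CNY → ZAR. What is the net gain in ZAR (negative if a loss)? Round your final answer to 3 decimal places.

100 ZAR × 0.058 = 5.8 SGD
5.8 SGD × 1 = 5.8 AUD
5.8 AUD × 120 = 696 JPY
696 JPY × 0.0447 = 31.1112 CNY
31.1112 CNY × 2.59 = 80.578008 ZAR
Net change: 80.578008 − 100 = -19.421992 ZAR

-19.422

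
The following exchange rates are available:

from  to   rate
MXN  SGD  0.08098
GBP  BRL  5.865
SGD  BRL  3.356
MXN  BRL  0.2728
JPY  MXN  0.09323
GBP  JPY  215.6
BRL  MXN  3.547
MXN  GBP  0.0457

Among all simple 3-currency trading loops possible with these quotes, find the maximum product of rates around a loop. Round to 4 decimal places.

BRL→MXN→SGD→BRL: 3.547 × 0.08098 × 3.356 = 0.96396
BRL→MXN→GBP→BRL: 3.547 × 0.0457 × 5.865 = 0.95070
MXN→GBP→JPY→MXN: 0.0457 × 215.6 × 0.09323 = 0.91859
Maximum is BRL→MXN→SGD→BRL at 0.9640; no arbitrage — every cycle loses value.

0.9640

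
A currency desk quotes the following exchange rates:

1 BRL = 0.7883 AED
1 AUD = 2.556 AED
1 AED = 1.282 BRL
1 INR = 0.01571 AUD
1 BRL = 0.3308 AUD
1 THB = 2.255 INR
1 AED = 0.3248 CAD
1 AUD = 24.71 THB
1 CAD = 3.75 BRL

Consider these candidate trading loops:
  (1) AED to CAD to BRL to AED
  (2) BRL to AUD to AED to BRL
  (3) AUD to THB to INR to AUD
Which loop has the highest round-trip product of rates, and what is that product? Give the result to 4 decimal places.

(1) 0.3248 × 3.75 × 0.7883 = 0.96015
(2) 0.3308 × 2.556 × 1.282 = 1.08396
(3) 24.71 × 2.255 × 0.01571 = 0.87538
Highest is cycle (2) at 1.0840 (>1, arbitrage).

1.0840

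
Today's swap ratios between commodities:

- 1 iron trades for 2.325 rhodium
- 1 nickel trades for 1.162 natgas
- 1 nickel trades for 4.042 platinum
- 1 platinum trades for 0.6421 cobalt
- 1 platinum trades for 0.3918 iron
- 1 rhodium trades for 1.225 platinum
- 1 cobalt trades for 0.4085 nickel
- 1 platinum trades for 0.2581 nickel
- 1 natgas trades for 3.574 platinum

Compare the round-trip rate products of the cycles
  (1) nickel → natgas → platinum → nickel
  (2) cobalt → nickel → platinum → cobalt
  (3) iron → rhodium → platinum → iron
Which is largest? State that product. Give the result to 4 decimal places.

(1) 1.162 × 3.574 × 0.2581 = 1.07189
(2) 0.4085 × 4.042 × 0.6421 = 1.06021
(3) 2.325 × 1.225 × 0.3918 = 1.11590
Highest is cycle (3) at 1.1159 (>1, arbitrage).

1.1159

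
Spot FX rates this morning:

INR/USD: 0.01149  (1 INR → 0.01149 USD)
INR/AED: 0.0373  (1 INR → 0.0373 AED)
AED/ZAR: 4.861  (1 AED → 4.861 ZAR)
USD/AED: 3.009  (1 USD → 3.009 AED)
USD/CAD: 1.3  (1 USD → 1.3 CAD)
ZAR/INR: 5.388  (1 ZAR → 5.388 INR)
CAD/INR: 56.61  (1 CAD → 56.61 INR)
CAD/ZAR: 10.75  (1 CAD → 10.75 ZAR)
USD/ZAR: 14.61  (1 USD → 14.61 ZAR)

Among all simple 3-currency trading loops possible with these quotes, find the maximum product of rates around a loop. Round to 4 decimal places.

0.9769

INR→AED→ZAR→INR: 0.0373 × 4.861 × 5.388 = 0.97693
INR→USD→ZAR→INR: 0.01149 × 14.61 × 5.388 = 0.90448
INR→USD→CAD→INR: 0.01149 × 1.3 × 56.61 = 0.84558
Maximum is INR→AED→ZAR→INR at 0.9769; no arbitrage — every cycle loses value.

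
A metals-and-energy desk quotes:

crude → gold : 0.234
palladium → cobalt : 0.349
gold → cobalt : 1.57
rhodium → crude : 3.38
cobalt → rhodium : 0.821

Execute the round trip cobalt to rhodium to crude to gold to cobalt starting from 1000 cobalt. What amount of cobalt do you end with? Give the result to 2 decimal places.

1019.47

1000 cobalt × 0.821 = 821 rhodium
821 rhodium × 3.38 = 2774.98 crude
2774.98 crude × 0.234 = 649.34532 gold
649.34532 gold × 1.57 = 1019.4721524 cobalt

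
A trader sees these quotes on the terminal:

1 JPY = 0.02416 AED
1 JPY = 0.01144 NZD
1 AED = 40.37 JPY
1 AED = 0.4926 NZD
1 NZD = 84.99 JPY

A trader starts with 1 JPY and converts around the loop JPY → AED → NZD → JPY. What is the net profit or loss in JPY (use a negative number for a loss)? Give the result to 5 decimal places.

0.01148

1 JPY × 0.02416 = 0.02416 AED
0.02416 AED × 0.4926 = 0.011901216 NZD
0.011901216 NZD × 84.99 = 1.01148434784 JPY
Net change: 1.01148434784 − 1 = 0.01148434784 JPY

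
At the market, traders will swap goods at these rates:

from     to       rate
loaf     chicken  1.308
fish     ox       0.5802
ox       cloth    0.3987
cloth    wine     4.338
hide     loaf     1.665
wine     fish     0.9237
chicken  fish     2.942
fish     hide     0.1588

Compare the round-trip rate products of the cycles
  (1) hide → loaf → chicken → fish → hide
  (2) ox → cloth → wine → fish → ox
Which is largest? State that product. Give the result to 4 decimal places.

(1) 1.665 × 1.308 × 2.942 × 0.1588 = 1.01745
(2) 0.3987 × 4.338 × 0.9237 × 0.5802 = 0.92692
Highest is cycle (1) at 1.0175 (>1, arbitrage).

1.0175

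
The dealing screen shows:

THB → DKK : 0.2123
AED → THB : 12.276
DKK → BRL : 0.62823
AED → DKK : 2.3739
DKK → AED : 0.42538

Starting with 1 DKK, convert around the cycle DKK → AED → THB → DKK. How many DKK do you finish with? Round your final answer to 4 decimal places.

1 DKK × 0.42538 = 0.42538 AED
0.42538 AED × 12.276 = 5.22196488 THB
5.22196488 THB × 0.2123 = 1.108623144024 DKK

1.1086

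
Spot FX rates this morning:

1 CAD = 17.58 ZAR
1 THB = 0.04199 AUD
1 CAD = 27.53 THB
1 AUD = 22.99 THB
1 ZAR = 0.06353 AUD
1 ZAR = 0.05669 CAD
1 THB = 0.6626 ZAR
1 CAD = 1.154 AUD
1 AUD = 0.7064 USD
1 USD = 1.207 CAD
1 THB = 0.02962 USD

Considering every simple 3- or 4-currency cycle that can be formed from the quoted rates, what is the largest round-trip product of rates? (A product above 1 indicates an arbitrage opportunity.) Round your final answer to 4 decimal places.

CAD→THB→ZAR→CAD: 27.53 × 0.6626 × 0.05669 = 1.03410
CAD→AUD→THB→ZAR→CAD: 1.154 × 22.99 × 0.6626 × 0.05669 = 0.99656
CAD→THB→AUD→USD→CAD: 27.53 × 0.04199 × 0.7064 × 1.207 = 0.98562
CAD→THB→USD→CAD: 27.53 × 0.02962 × 1.207 = 0.98423
CAD→AUD→USD→CAD: 1.154 × 0.7064 × 1.207 = 0.98393
ZAR→AUD→THB→ZAR: 0.06353 × 22.99 × 0.6626 = 0.96776
CAD→ZAR→AUD→USD→CAD: 17.58 × 0.06353 × 0.7064 × 1.207 = 0.95226
CAD→AUD→THB→USD→CAD: 1.154 × 22.99 × 0.02962 × 1.207 = 0.94850
Maximum is CAD→THB→ZAR→CAD at 1.0341; arbitrage exists.

1.0341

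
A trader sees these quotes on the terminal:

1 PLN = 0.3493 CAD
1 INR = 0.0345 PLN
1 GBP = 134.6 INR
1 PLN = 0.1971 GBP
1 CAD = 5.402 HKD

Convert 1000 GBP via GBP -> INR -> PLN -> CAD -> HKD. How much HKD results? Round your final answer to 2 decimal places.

1000 GBP × 134.6 = 134600 INR
134600 INR × 0.0345 = 4643.7 PLN
4643.7 PLN × 0.3493 = 1622.04441 CAD
1622.04441 CAD × 5.402 = 8762.28390282 HKD

8762.28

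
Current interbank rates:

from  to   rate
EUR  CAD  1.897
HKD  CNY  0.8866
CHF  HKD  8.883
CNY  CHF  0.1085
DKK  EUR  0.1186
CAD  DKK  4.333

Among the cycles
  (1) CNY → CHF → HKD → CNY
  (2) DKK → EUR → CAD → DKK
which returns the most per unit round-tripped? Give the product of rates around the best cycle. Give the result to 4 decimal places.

(1) 0.1085 × 8.883 × 0.8866 = 0.85451
(2) 0.1186 × 1.897 × 4.333 = 0.97486
Highest is cycle (2) at 0.9749 (≤1, no arbitrage).

0.9749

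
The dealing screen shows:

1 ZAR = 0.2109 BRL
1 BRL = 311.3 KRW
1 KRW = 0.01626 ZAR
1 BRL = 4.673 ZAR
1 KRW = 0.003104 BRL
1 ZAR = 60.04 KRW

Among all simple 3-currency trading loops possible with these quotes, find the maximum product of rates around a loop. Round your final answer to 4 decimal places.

ZAR→BRL→KRW→ZAR: 0.2109 × 311.3 × 0.01626 = 1.06752
ZAR→KRW→BRL→ZAR: 60.04 × 0.003104 × 4.673 = 0.87088
Maximum is ZAR→BRL→KRW→ZAR at 1.0675; arbitrage exists.

1.0675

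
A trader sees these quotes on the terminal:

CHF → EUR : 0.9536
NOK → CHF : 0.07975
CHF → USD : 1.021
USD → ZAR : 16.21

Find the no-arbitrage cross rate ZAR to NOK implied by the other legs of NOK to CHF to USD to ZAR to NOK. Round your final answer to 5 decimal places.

0.75764

Known legs of the cycle: 0.07975 × 1.021 × 16.21 = 1.3198951975
For no arbitrage the full-cycle product must be 1, so the missing rate is 1 / 1.3198951975 ≈ 0.7576359.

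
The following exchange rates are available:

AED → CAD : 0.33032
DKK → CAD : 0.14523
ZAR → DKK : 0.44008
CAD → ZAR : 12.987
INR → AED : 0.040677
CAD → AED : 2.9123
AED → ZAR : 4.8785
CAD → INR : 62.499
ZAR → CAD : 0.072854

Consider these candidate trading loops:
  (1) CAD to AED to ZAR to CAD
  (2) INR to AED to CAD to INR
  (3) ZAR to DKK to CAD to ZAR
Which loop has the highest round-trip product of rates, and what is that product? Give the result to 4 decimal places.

1.0351

(1) 2.9123 × 4.8785 × 0.072854 = 1.03508
(2) 0.040677 × 0.33032 × 62.499 = 0.83976
(3) 0.44008 × 0.14523 × 12.987 = 0.83004
Highest is cycle (1) at 1.0351 (>1, arbitrage).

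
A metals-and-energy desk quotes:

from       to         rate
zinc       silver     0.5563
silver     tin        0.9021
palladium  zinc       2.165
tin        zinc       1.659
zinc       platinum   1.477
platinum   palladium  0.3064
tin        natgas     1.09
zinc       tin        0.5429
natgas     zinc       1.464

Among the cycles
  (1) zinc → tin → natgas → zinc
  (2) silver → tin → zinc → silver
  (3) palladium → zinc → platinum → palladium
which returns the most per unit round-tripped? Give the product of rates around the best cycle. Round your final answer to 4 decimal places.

(1) 0.5429 × 1.09 × 1.464 = 0.86634
(2) 0.9021 × 1.659 × 0.5563 = 0.83255
(3) 2.165 × 1.477 × 0.3064 = 0.97978
Highest is cycle (3) at 0.9798 (≤1, no arbitrage).

0.9798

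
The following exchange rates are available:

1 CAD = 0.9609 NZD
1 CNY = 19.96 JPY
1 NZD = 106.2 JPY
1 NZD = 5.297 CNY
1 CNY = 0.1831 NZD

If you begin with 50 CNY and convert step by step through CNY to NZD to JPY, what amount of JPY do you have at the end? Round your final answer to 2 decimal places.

50 CNY × 0.1831 = 9.155 NZD
9.155 NZD × 106.2 = 972.261 JPY

972.26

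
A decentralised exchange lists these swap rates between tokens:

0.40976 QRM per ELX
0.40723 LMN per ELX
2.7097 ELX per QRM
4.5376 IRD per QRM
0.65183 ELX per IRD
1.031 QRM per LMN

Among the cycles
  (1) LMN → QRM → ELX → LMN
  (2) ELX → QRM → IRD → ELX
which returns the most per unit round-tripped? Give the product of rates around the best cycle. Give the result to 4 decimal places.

1.2120

(1) 1.031 × 2.7097 × 0.40723 = 1.13768
(2) 0.40976 × 4.5376 × 0.65183 = 1.21197
Highest is cycle (2) at 1.2120 (>1, arbitrage).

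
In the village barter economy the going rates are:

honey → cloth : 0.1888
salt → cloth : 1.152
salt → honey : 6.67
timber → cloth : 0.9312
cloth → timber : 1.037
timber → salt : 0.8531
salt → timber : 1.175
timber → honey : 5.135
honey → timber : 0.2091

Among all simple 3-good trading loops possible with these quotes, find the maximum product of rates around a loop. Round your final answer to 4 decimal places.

1.1898

honey→timber→salt→honey: 0.2091 × 0.8531 × 6.67 = 1.18982
timber→salt→cloth→timber: 0.8531 × 1.152 × 1.037 = 1.01913
honey→cloth→timber→honey: 0.1888 × 1.037 × 5.135 = 1.00536
Maximum is honey→timber→salt→honey at 1.1898; arbitrage exists.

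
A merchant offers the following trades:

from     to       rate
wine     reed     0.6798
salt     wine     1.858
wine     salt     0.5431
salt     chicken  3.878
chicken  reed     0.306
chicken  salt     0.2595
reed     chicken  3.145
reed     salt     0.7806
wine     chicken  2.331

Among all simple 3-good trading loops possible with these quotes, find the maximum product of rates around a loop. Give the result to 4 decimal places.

wine→chicken→salt→wine: 2.331 × 0.2595 × 1.858 = 1.12389
wine→reed→salt→wine: 0.6798 × 0.7806 × 1.858 = 0.98595
salt→chicken→reed→salt: 3.878 × 0.306 × 0.7806 = 0.92631
Maximum is wine→chicken→salt→wine at 1.1239; arbitrage exists.

1.1239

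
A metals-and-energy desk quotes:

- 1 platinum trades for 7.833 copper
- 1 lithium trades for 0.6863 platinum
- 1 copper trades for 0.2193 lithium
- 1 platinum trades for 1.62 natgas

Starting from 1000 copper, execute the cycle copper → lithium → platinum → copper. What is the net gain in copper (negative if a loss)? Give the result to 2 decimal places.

178.91

1000 copper × 0.2193 = 219.3 lithium
219.3 lithium × 0.6863 = 150.50559 platinum
150.50559 platinum × 7.833 = 1178.91028647 copper
Net change: 1178.91028647 − 1000 = 178.91028647 copper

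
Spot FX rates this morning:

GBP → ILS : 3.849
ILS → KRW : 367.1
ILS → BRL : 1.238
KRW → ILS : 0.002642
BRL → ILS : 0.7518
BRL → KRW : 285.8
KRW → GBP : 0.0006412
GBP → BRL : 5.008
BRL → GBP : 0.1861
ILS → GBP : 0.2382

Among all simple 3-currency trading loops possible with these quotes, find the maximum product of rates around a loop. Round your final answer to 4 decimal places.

0.9348

BRL→KRW→ILS→BRL: 285.8 × 0.002642 × 1.238 = 0.93479
BRL→KRW→GBP→BRL: 285.8 × 0.0006412 × 5.008 = 0.91774
ILS→KRW→GBP→ILS: 367.1 × 0.0006412 × 3.849 = 0.90600
BRL→ILS→GBP→BRL: 0.7518 × 0.2382 × 5.008 = 0.89683
BRL→GBP→ILS→BRL: 0.1861 × 3.849 × 1.238 = 0.88678
Maximum is BRL→KRW→ILS→BRL at 0.9348; no arbitrage — every cycle loses value.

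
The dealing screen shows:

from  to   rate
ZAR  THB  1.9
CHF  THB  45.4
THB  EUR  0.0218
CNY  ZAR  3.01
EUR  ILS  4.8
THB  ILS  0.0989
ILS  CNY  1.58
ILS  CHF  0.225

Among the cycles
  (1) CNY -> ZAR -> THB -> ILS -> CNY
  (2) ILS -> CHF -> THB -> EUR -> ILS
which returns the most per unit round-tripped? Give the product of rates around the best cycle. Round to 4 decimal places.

1.0689

(1) 3.01 × 1.9 × 0.0989 × 1.58 = 0.89366
(2) 0.225 × 45.4 × 0.0218 × 4.8 = 1.06890
Highest is cycle (2) at 1.0689 (>1, arbitrage).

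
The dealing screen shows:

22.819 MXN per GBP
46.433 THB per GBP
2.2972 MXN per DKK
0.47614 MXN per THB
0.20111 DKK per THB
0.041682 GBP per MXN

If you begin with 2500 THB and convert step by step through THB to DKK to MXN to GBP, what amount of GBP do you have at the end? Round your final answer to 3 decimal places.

48.142

2500 THB × 0.20111 = 502.775 DKK
502.775 DKK × 2.2972 = 1154.97473 MXN
1154.97473 MXN × 0.041682 = 48.14165669586 GBP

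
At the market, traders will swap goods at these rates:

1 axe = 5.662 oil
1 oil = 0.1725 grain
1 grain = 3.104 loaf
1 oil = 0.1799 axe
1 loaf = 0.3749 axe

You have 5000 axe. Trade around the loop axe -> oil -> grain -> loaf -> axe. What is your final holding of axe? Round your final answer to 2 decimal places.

5682.85

5000 axe × 5.662 = 28310 oil
28310 oil × 0.1725 = 4883.475 grain
4883.475 grain × 3.104 = 15158.3064 loaf
15158.3064 loaf × 0.3749 = 5682.84906936 axe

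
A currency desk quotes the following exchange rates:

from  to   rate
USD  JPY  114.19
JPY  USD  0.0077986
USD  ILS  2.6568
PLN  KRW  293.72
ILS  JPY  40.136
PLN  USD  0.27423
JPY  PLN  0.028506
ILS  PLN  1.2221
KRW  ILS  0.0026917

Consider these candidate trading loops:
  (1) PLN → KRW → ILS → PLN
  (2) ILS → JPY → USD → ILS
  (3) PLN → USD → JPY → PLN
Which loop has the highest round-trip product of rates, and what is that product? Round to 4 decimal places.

0.9662

(1) 293.72 × 0.0026917 × 1.2221 = 0.96620
(2) 40.136 × 0.0077986 × 2.6568 = 0.83159
(3) 0.27423 × 114.19 × 0.028506 = 0.89265
Highest is cycle (1) at 0.9662 (≤1, no arbitrage).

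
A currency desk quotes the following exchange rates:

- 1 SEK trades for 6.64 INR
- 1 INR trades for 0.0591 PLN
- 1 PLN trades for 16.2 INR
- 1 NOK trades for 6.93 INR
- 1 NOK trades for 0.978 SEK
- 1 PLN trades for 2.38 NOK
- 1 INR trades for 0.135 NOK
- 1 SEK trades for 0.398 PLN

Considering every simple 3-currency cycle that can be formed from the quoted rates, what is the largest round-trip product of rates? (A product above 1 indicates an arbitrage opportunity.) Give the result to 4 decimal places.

NOK→INR→PLN→NOK: 6.93 × 0.0591 × 2.38 = 0.97476
NOK→SEK→PLN→NOK: 0.978 × 0.398 × 2.38 = 0.92640
NOK→SEK→INR→NOK: 0.978 × 6.64 × 0.135 = 0.87668
Maximum is NOK→INR→PLN→NOK at 0.9748; no arbitrage — every cycle loses value.

0.9748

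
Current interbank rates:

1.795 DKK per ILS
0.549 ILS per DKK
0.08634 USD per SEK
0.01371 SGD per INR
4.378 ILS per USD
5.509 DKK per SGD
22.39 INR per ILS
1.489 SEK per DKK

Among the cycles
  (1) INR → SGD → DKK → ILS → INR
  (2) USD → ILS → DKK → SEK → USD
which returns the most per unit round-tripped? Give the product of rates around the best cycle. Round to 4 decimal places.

1.0103

(1) 0.01371 × 5.509 × 0.549 × 22.39 = 0.92840
(2) 4.378 × 1.795 × 1.489 × 0.08634 = 1.01029
Highest is cycle (2) at 1.0103 (>1, arbitrage).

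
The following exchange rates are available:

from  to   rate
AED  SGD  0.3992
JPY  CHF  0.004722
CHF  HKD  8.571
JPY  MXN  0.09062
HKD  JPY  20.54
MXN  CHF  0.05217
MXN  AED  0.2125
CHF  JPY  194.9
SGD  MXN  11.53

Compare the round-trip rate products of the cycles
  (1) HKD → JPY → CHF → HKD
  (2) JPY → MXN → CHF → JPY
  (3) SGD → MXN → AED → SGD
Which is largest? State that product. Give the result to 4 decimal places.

(1) 20.54 × 0.004722 × 8.571 = 0.83130
(2) 0.09062 × 0.05217 × 194.9 = 0.92142
(3) 11.53 × 0.2125 × 0.3992 = 0.97809
Highest is cycle (3) at 0.9781 (≤1, no arbitrage).

0.9781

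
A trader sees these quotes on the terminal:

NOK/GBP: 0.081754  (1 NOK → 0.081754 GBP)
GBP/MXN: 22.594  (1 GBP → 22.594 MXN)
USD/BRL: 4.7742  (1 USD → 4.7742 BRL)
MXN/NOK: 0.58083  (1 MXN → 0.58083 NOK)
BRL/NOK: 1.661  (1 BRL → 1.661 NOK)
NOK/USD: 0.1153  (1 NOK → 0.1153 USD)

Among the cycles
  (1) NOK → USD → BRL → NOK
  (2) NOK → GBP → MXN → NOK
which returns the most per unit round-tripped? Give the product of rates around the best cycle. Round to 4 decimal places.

(1) 0.1153 × 4.7742 × 1.661 = 0.91432
(2) 0.081754 × 22.594 × 0.58083 = 1.07288
Highest is cycle (2) at 1.0729 (>1, arbitrage).

1.0729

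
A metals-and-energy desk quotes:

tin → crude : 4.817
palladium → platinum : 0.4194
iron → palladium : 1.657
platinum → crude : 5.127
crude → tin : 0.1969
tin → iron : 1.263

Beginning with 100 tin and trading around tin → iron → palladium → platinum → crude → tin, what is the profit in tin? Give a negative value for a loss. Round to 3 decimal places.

100 tin × 1.263 = 126.3 iron
126.3 iron × 1.657 = 209.2791 palladium
209.2791 palladium × 0.4194 = 87.77165454 platinum
87.77165454 platinum × 5.127 = 450.00527282658 crude
450.00527282658 crude × 0.1969 = 88.606038219553602 tin
Net change: 88.606038219553602 − 100 = -11.393961780446398 tin

-11.394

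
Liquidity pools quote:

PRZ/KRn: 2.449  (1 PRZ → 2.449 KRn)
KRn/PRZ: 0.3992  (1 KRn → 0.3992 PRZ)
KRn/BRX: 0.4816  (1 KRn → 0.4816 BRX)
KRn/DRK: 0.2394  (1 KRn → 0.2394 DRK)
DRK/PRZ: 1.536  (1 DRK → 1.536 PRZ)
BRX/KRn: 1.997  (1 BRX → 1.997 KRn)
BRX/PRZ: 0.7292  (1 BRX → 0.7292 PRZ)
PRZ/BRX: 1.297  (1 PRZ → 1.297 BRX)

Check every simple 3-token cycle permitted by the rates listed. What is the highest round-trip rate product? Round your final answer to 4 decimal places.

1.0340

KRn→PRZ→BRX→KRn: 0.3992 × 1.297 × 1.997 = 1.03397
KRn→DRK→PRZ→KRn: 0.2394 × 1.536 × 2.449 = 0.90054
KRn→BRX→PRZ→KRn: 0.4816 × 0.7292 × 2.449 = 0.86005
Maximum is KRn→PRZ→BRX→KRn at 1.0340; arbitrage exists.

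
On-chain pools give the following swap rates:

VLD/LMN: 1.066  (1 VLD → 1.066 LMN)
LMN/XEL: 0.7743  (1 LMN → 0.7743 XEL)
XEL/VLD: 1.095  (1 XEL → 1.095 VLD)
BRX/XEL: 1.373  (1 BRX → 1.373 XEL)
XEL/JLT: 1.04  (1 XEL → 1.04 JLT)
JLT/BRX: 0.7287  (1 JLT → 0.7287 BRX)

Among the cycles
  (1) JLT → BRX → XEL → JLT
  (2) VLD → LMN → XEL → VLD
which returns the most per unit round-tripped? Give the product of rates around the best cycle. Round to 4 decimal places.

1.0405

(1) 0.7287 × 1.373 × 1.04 = 1.04053
(2) 1.066 × 0.7743 × 1.095 = 0.90382
Highest is cycle (1) at 1.0405 (>1, arbitrage).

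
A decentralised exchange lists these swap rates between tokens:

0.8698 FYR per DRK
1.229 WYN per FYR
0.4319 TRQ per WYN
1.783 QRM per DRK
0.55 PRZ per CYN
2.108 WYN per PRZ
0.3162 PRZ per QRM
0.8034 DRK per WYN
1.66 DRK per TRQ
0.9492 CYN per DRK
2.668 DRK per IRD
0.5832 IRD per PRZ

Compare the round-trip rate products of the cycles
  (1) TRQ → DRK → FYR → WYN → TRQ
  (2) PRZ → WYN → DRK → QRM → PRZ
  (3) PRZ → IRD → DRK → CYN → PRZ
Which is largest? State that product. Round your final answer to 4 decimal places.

(1) 1.66 × 0.8698 × 1.229 × 0.4319 = 0.76641
(2) 2.108 × 0.8034 × 1.783 × 0.3162 = 0.95481
(3) 0.5832 × 2.668 × 0.9492 × 0.55 = 0.81231
Highest is cycle (2) at 0.9548 (≤1, no arbitrage).

0.9548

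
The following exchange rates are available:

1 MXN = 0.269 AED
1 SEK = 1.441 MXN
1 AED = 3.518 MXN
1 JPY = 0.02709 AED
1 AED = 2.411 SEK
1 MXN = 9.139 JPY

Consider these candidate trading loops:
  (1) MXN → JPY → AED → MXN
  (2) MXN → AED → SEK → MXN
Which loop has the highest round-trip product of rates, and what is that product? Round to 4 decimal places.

0.9346

(1) 9.139 × 0.02709 × 3.518 = 0.87097
(2) 0.269 × 2.411 × 1.441 = 0.93457
Highest is cycle (2) at 0.9346 (≤1, no arbitrage).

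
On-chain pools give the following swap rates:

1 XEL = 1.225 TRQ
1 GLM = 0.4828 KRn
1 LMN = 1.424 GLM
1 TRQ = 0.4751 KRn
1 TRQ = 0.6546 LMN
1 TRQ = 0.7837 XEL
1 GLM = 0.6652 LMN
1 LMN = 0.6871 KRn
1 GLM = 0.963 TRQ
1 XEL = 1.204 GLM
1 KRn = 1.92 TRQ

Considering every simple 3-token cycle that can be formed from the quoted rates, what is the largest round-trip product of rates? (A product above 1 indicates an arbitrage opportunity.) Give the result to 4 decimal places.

0.9087

XEL→GLM→TRQ→XEL: 1.204 × 0.963 × 0.7837 = 0.90866
TRQ→LMN→GLM→TRQ: 0.6546 × 1.424 × 0.963 = 0.89766
KRn→TRQ→LMN→KRn: 1.92 × 0.6546 × 0.6871 = 0.86357
Maximum is XEL→GLM→TRQ→XEL at 0.9087; no arbitrage — every cycle loses value.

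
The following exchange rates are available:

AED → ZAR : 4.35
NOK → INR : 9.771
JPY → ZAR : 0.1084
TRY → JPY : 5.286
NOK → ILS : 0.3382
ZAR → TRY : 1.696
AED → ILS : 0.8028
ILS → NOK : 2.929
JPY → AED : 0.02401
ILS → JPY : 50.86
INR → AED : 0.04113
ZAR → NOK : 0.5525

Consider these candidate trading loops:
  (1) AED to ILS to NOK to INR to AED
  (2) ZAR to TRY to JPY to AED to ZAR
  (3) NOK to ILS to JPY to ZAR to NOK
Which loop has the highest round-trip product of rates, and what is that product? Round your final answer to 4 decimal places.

(1) 0.8028 × 2.929 × 9.771 × 0.04113 = 0.94498
(2) 1.696 × 5.286 × 0.02401 × 4.35 = 0.93634
(3) 0.3382 × 50.86 × 0.1084 × 0.5525 = 1.03018
Highest is cycle (3) at 1.0302 (>1, arbitrage).

1.0302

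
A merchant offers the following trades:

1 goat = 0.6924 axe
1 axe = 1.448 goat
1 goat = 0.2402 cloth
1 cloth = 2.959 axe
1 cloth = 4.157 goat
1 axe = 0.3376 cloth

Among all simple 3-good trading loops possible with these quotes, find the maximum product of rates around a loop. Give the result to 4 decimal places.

axe→goat→cloth→axe: 1.448 × 0.2402 × 2.959 = 1.02917
axe→cloth→goat→axe: 0.3376 × 4.157 × 0.6924 = 0.97172
Maximum is axe→goat→cloth→axe at 1.0292; arbitrage exists.

1.0292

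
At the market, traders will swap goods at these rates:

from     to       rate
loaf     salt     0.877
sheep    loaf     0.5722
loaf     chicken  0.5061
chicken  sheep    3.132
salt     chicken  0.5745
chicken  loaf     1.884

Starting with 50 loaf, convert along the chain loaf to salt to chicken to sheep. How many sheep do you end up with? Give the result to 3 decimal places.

50 loaf × 0.877 = 43.85 salt
43.85 salt × 0.5745 = 25.191825 chicken
25.191825 chicken × 3.132 = 78.9007959 sheep

78.901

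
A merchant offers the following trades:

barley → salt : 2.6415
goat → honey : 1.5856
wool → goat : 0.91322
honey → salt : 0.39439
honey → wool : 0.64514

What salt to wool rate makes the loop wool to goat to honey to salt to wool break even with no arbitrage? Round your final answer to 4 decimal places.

Known legs of the cycle: 0.91322 × 1.5856 × 0.39439 = 0.57107736364448
For no arbitrage the full-cycle product must be 1, so the missing rate is 1 / 0.57107736364448 ≈ 1.751076.

1.7511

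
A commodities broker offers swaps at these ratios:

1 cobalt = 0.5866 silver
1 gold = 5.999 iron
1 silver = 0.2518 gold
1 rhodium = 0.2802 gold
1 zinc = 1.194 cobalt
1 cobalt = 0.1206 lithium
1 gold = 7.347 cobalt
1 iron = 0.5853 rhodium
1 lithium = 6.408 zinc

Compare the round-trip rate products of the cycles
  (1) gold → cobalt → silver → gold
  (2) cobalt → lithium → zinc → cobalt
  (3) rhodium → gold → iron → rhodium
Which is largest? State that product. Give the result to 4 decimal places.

1.0852

(1) 7.347 × 0.5866 × 0.2518 = 1.08520
(2) 0.1206 × 6.408 × 1.194 = 0.92273
(3) 0.2802 × 5.999 × 0.5853 = 0.98384
Highest is cycle (1) at 1.0852 (>1, arbitrage).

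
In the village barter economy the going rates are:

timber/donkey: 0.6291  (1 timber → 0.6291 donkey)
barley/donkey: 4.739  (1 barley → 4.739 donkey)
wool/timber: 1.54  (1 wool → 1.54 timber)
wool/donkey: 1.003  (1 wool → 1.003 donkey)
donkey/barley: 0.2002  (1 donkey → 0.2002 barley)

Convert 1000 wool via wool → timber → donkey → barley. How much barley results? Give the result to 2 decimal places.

1000 wool × 1.54 = 1540 timber
1540 timber × 0.6291 = 968.814 donkey
968.814 donkey × 0.2002 = 193.9565628 barley

193.96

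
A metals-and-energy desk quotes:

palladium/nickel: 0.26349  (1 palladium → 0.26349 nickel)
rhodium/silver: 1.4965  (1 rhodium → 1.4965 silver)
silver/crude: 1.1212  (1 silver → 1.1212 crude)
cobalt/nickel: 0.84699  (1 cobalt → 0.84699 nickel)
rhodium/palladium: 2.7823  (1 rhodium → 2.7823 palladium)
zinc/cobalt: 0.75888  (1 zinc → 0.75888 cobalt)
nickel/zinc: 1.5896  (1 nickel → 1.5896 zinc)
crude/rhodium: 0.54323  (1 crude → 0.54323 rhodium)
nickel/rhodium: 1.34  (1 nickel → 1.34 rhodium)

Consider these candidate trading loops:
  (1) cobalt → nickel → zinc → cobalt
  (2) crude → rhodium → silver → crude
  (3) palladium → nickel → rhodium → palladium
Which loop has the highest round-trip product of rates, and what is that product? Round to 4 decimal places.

1.0217

(1) 0.84699 × 1.5896 × 0.75888 = 1.02174
(2) 0.54323 × 1.4965 × 1.1212 = 0.91147
(3) 0.26349 × 1.34 × 2.7823 = 0.98237
Highest is cycle (1) at 1.0217 (>1, arbitrage).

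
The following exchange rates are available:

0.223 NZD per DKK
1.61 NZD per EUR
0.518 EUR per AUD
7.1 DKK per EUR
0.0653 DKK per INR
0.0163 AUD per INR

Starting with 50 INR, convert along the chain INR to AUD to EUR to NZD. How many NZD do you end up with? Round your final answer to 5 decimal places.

50 INR × 0.0163 = 0.815 AUD
0.815 AUD × 0.518 = 0.42217 EUR
0.42217 EUR × 1.61 = 0.6796937 NZD

0.67969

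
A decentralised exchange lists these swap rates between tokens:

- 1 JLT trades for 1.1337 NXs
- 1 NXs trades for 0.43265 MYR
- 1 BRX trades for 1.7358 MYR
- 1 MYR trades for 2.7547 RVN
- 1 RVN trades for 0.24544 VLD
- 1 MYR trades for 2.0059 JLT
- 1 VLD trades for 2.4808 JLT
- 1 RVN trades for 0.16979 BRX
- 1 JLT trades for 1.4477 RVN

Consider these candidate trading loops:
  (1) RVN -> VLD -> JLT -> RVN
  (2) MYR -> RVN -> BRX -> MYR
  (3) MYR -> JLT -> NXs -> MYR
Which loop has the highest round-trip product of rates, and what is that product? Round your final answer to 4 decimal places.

(1) 0.24544 × 2.4808 × 1.4477 = 0.88149
(2) 2.7547 × 0.16979 × 1.7358 = 0.81187
(3) 2.0059 × 1.1337 × 0.43265 = 0.98388
Highest is cycle (3) at 0.9839 (≤1, no arbitrage).

0.9839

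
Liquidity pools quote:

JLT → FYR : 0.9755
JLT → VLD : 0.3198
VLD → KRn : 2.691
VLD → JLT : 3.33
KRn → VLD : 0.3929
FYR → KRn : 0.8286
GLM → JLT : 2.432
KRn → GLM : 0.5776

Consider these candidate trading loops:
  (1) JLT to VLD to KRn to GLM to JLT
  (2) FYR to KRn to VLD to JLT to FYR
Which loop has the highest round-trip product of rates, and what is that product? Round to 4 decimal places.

(1) 0.3198 × 2.691 × 0.5776 × 2.432 = 1.20888
(2) 0.8286 × 0.3929 × 3.33 × 0.9755 = 1.05754
Highest is cycle (1) at 1.2089 (>1, arbitrage).

1.2089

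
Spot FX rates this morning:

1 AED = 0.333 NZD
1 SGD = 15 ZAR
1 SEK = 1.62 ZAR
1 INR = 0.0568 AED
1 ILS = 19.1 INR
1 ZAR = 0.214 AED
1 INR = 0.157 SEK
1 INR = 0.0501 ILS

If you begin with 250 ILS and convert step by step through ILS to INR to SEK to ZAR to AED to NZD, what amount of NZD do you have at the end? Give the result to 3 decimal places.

250 ILS × 19.1 = 4775 INR
4775 INR × 0.157 = 749.675 SEK
749.675 SEK × 1.62 = 1214.4735 ZAR
1214.4735 ZAR × 0.214 = 259.897329 AED
259.897329 AED × 0.333 = 86.545810557 NZD

86.546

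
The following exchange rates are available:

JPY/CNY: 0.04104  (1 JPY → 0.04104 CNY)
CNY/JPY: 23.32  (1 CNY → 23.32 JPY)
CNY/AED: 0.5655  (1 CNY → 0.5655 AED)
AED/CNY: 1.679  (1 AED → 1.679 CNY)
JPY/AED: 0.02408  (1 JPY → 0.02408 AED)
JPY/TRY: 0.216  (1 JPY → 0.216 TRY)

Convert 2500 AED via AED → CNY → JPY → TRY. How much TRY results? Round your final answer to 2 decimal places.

2500 AED × 1.679 = 4197.5 CNY
4197.5 CNY × 23.32 = 97885.7 JPY
97885.7 JPY × 0.216 = 21143.3112 TRY

21143.31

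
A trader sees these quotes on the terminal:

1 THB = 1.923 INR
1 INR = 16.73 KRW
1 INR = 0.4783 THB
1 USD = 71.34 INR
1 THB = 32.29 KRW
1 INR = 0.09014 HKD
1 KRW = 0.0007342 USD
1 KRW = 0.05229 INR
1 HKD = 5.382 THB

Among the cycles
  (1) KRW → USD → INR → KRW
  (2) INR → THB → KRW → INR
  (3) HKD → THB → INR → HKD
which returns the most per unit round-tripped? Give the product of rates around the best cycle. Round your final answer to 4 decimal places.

0.9329

(1) 0.0007342 × 71.34 × 16.73 = 0.87628
(2) 0.4783 × 32.29 × 0.05229 = 0.80758
(3) 5.382 × 1.923 × 0.09014 = 0.93291
Highest is cycle (3) at 0.9329 (≤1, no arbitrage).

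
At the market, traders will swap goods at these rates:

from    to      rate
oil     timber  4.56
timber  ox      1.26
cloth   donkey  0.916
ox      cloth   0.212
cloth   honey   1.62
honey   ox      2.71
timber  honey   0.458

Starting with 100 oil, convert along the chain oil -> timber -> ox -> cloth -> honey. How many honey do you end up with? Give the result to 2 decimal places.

100 oil × 4.56 = 456 timber
456 timber × 1.26 = 574.56 ox
574.56 ox × 0.212 = 121.80672 cloth
121.80672 cloth × 1.62 = 197.3268864 honey

197.33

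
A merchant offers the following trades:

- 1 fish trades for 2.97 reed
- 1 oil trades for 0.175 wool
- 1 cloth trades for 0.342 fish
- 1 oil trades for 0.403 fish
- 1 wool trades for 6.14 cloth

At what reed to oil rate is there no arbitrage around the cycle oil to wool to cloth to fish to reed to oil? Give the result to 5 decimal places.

Known legs of the cycle: 0.175 × 6.14 × 0.342 × 2.97 = 1.09141263
For no arbitrage the full-cycle product must be 1, so the missing rate is 1 / 1.09141263 ≈ 0.9162437.

0.91624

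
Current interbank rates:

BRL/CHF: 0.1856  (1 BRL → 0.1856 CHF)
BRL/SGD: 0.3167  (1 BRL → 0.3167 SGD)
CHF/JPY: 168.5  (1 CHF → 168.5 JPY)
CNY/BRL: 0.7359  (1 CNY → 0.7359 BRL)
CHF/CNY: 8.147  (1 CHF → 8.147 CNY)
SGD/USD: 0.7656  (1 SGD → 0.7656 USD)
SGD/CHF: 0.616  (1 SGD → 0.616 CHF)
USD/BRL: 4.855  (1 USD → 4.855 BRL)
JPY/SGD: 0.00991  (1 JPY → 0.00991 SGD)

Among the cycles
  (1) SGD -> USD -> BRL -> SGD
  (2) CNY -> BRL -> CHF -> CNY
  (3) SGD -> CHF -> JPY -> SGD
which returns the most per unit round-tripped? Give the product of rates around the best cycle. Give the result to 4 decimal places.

1.1772

(1) 0.7656 × 4.855 × 0.3167 = 1.17717
(2) 0.7359 × 0.1856 × 8.147 = 1.11274
(3) 0.616 × 168.5 × 0.00991 = 1.02862
Highest is cycle (1) at 1.1772 (>1, arbitrage).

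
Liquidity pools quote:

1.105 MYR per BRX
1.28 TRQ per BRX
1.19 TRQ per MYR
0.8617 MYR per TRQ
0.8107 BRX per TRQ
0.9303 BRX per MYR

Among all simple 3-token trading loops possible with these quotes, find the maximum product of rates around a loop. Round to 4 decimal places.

BRX→MYR→TRQ→BRX: 1.105 × 1.19 × 0.8107 = 1.06603
BRX→TRQ→MYR→BRX: 1.28 × 0.8617 × 0.9303 = 1.02610
Maximum is BRX→MYR→TRQ→BRX at 1.0660; arbitrage exists.

1.0660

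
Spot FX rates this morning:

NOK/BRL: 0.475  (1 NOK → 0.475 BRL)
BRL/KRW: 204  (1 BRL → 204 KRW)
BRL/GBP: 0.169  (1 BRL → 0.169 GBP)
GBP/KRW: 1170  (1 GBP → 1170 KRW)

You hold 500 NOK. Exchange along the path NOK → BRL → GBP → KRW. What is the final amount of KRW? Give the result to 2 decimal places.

500 NOK × 0.475 = 237.5 BRL
237.5 BRL × 0.169 = 40.1375 GBP
40.1375 GBP × 1170 = 46960.875 KRW

46960.88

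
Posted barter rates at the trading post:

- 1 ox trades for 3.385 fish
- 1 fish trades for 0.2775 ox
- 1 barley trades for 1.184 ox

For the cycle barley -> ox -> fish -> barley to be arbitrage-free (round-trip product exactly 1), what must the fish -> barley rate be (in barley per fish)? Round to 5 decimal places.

0.24951

Known legs of the cycle: 1.184 × 3.385 = 4.00784
For no arbitrage the full-cycle product must be 1, so the missing rate is 1 / 4.00784 ≈ 0.2495110.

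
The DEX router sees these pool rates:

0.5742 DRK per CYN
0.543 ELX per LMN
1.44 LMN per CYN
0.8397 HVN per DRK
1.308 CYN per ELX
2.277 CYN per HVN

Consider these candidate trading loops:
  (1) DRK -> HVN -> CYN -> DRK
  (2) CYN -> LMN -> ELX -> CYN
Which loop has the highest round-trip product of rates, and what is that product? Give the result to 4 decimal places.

1.0979

(1) 0.8397 × 2.277 × 0.5742 = 1.09787
(2) 1.44 × 0.543 × 1.308 = 1.02275
Highest is cycle (1) at 1.0979 (>1, arbitrage).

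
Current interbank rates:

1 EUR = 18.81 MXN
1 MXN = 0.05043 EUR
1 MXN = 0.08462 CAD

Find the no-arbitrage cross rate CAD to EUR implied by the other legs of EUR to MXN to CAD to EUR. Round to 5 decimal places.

Known legs of the cycle: 18.81 × 0.08462 = 1.5917022
For no arbitrage the full-cycle product must be 1, so the missing rate is 1 / 1.5917022 ≈ 0.6282582.

0.62826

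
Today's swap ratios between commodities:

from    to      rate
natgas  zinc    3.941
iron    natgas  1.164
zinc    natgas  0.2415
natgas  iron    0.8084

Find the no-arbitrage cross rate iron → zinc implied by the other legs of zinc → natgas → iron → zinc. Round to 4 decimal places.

Known legs of the cycle: 0.2415 × 0.8084 = 0.1952286
For no arbitrage the full-cycle product must be 1, so the missing rate is 1 / 0.1952286 ≈ 5.122200.

5.1222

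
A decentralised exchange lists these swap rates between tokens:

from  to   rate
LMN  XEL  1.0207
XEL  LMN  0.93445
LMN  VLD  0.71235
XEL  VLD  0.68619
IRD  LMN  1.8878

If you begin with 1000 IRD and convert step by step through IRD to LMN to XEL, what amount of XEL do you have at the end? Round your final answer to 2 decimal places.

1926.88

1000 IRD × 1.8878 = 1887.8 LMN
1887.8 LMN × 1.0207 = 1926.87746 XEL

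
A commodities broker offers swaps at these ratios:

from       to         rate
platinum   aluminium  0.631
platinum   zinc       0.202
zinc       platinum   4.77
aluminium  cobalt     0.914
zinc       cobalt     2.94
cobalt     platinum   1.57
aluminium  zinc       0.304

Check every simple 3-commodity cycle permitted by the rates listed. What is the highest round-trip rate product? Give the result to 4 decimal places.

0.9324

zinc→cobalt→platinum→zinc: 2.94 × 1.57 × 0.202 = 0.93239
zinc→platinum→aluminium→zinc: 4.77 × 0.631 × 0.304 = 0.91500
aluminium→cobalt→platinum→aluminium: 0.914 × 1.57 × 0.631 = 0.90547
Maximum is zinc→cobalt→platinum→zinc at 0.9324; no arbitrage — every cycle loses value.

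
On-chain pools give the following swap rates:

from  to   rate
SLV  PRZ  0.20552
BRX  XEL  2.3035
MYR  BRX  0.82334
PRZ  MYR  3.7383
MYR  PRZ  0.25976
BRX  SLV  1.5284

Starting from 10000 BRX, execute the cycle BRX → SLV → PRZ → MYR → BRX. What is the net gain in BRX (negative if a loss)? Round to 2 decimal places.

-331.83

10000 BRX × 1.5284 = 15284 SLV
15284 SLV × 0.20552 = 3141.16768 PRZ
3141.16768 PRZ × 3.7383 = 11742.627138144 MYR
11742.627138144 MYR × 0.82334 = 9668.17462791948096 BRX
Net change: 9668.17462791948096 − 10000 = -331.82537208051904 BRX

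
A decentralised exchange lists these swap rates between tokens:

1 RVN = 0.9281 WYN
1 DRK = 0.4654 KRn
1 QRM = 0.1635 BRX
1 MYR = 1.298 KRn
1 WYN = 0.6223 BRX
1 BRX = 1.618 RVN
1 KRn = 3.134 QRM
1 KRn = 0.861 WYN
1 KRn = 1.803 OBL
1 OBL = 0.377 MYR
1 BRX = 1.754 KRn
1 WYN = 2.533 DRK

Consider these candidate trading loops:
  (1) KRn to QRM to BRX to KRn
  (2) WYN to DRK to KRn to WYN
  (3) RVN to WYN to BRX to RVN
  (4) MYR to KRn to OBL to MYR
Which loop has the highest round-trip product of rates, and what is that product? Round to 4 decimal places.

1.0150

(1) 3.134 × 0.1635 × 1.754 = 0.89877
(2) 2.533 × 0.4654 × 0.861 = 1.01500
(3) 0.9281 × 0.6223 × 1.618 = 0.93449
(4) 1.298 × 1.803 × 0.377 = 0.88229
Highest is cycle (2) at 1.0150 (>1, arbitrage).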